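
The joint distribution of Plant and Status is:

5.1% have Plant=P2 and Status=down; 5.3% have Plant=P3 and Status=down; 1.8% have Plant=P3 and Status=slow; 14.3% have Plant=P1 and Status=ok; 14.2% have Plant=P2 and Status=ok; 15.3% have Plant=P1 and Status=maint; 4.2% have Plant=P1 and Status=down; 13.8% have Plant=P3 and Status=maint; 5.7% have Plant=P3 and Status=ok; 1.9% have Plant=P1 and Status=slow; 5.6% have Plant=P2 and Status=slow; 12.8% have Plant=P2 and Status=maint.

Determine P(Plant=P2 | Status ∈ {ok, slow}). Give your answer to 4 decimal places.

0.4552

P(Status=ok) = 0.143 + 0.142 + 0.057 = 0.342.
P(Status=slow) = 0.019 + 0.056 + 0.018 = 0.093.
P(Status ∈ {ok, slow}) = 0.342 + 0.093 = 0.435; P(Plant=P2, Status ∈ {ok, slow}) = 0.142 + 0.056 = 0.198.
P(Plant=P2 | Status ∈ {ok, slow}) = 0.198/0.435 = 0.4552.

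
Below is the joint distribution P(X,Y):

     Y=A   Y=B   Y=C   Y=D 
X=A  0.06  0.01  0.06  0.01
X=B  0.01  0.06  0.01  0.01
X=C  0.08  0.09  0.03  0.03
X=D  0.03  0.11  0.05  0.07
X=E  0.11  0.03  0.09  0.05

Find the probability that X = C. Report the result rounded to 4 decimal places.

P(X=C) = 0.08 + 0.09 + 0.03 + 0.03 = 0.23.

0.2300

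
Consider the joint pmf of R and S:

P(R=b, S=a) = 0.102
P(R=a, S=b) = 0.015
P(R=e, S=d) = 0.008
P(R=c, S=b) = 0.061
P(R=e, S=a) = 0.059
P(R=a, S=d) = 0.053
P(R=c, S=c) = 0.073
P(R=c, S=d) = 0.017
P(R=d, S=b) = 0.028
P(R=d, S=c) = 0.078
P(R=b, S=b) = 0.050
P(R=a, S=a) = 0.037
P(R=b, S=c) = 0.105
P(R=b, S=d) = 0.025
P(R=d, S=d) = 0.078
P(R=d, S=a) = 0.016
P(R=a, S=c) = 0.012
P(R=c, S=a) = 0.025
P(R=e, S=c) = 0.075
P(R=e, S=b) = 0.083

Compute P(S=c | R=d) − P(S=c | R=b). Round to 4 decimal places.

P(R=d) = 0.016 + 0.028 + 0.078 + 0.078 = 0.200; P(S=c | R=d) = 0.078/0.200 = 0.39000.
P(R=b) = 0.102 + 0.050 + 0.105 + 0.025 = 0.282; P(S=c | R=b) = 0.105/0.282 = 0.37234.
Difference = 0.0177.

0.0177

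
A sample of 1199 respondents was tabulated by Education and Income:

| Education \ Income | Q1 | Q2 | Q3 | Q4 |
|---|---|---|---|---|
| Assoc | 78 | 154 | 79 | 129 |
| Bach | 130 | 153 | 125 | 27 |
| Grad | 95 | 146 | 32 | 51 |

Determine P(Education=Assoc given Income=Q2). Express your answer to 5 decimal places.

0.33996

Total with Income=Q2: 154 + 153 + 146 = 453.
P(Education=Assoc | Income=Q2) = 154/453 = 0.33996.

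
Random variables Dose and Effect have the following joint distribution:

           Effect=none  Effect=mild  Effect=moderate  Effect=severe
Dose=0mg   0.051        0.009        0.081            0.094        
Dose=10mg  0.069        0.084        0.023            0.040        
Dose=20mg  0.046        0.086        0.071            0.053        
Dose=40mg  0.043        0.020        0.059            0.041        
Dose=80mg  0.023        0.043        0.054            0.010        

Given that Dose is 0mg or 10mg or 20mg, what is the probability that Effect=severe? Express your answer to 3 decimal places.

0.264

P(Dose=0mg) = 0.051 + 0.009 + 0.081 + 0.094 = 0.235.
P(Dose=10mg) = 0.069 + 0.084 + 0.023 + 0.040 = 0.216.
P(Dose=20mg) = 0.046 + 0.086 + 0.071 + 0.053 = 0.256.
P(Dose ∈ {0mg, 10mg, 20mg}) = 0.235 + 0.216 + 0.256 = 0.707; P(Effect=severe, Dose ∈ {0mg, 10mg, 20mg}) = 0.094 + 0.040 + 0.053 = 0.187.
P(Effect=severe | Dose ∈ {0mg, 10mg, 20mg}) = 0.187/0.707 = 0.264.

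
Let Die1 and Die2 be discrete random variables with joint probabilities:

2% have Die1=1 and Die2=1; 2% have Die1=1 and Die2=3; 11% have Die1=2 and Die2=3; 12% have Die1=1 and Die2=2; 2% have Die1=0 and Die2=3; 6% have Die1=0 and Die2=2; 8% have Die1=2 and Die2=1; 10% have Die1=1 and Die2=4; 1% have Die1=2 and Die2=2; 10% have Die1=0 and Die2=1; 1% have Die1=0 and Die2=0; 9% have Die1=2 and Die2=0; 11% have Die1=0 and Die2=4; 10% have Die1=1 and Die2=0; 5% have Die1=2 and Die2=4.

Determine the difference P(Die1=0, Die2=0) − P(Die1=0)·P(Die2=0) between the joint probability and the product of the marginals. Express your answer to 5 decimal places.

P(Die1=0) = 0.01 + 0.10 + 0.06 + 0.02 + 0.11 = 0.30.
P(Die2=0) = 0.01 + 0.10 + 0.09 = 0.20.
P(Die1=0, Die2=0) − P(Die1=0)P(Die2=0) = 0.01 − 0.30×0.20 = -0.05000.

-0.05000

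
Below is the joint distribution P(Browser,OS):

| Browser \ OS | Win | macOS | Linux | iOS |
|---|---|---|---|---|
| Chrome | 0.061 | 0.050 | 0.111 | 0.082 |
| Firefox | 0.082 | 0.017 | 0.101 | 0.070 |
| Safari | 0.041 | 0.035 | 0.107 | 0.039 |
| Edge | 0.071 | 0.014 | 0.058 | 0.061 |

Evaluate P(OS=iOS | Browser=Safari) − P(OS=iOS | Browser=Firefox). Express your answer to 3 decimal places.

-0.084

P(Browser=Safari) = 0.041 + 0.035 + 0.107 + 0.039 = 0.222; P(OS=iOS | Browser=Safari) = 0.039/0.222 = 0.1757.
P(Browser=Firefox) = 0.082 + 0.017 + 0.101 + 0.070 = 0.270; P(OS=iOS | Browser=Firefox) = 0.070/0.270 = 0.2593.
Difference = -0.084.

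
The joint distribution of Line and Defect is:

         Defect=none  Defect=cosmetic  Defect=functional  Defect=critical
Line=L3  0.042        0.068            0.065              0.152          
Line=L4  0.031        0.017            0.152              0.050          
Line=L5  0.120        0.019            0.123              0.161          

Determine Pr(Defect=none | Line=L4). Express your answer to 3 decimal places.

0.124

P(Line=L4) = 0.031 + 0.017 + 0.152 + 0.050 = 0.250.
P(Defect=none | Line=L4) = 0.031/0.250 = 0.124.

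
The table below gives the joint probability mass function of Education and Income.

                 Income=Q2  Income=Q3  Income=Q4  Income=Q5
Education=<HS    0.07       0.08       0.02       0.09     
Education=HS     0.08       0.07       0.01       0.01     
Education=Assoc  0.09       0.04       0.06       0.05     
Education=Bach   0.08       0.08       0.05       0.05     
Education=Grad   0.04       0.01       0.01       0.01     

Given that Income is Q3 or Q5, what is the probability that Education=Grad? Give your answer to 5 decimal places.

P(Income=Q3) = 0.08 + 0.07 + 0.04 + 0.08 + 0.01 = 0.28.
P(Income=Q5) = 0.09 + 0.01 + 0.05 + 0.05 + 0.01 = 0.21.
P(Income ∈ {Q3, Q5}) = 0.28 + 0.21 = 0.49; P(Education=Grad, Income ∈ {Q3, Q5}) = 0.01 + 0.01 = 0.02.
P(Education=Grad | Income ∈ {Q3, Q5}) = 0.02/0.49 = 0.04082.

0.04082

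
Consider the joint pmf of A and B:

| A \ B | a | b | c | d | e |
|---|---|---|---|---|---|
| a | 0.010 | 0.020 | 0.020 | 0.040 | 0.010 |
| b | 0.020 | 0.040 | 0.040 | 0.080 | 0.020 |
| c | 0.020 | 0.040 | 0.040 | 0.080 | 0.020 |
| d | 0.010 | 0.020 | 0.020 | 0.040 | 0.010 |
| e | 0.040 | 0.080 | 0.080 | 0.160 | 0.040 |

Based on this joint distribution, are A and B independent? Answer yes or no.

yes

Every cell satisfies P(A,B) = P(A)·P(B). For instance P(A=b) = 0.200, P(B=d) = 0.400, and 0.200×0.400 = 0.080 matches the joint entry. So A and B are independent.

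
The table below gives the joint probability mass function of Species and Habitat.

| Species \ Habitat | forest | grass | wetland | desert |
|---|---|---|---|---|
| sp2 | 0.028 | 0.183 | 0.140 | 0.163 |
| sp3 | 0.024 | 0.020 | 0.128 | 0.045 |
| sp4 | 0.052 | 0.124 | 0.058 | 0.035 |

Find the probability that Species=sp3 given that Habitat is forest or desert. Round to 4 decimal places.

P(Habitat=forest) = 0.028 + 0.024 + 0.052 = 0.104.
P(Habitat=desert) = 0.163 + 0.045 + 0.035 = 0.243.
P(Habitat ∈ {forest, desert}) = 0.104 + 0.243 = 0.347; P(Species=sp3, Habitat ∈ {forest, desert}) = 0.024 + 0.045 = 0.069.
P(Species=sp3 | Habitat ∈ {forest, desert}) = 0.069/0.347 = 0.1988.

0.1988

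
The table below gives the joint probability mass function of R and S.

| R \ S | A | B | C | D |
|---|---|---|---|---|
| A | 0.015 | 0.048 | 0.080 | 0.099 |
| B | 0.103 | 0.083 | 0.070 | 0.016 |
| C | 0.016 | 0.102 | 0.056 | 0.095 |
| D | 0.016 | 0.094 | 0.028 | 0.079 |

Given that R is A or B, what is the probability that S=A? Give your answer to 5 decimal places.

0.22957

P(R=A) = 0.015 + 0.048 + 0.080 + 0.099 = 0.242.
P(R=B) = 0.103 + 0.083 + 0.070 + 0.016 = 0.272.
P(R ∈ {A, B}) = 0.242 + 0.272 = 0.514; P(S=A, R ∈ {A, B}) = 0.015 + 0.103 = 0.118.
P(S=A | R ∈ {A, B}) = 0.118/0.514 = 0.22957.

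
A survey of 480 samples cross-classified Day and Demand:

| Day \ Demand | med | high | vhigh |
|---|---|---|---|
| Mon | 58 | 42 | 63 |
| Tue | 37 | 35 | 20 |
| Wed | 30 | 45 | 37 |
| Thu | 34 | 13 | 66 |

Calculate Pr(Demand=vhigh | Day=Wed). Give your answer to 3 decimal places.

Total with Day=Wed: 30 + 45 + 37 = 112.
P(Demand=vhigh | Day=Wed) = 37/112 = 0.330.

0.330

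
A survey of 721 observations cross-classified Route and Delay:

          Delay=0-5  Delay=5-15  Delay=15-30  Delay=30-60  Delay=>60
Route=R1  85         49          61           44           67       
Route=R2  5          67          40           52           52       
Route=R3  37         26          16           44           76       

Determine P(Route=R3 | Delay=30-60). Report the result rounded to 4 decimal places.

0.3143

Total with Delay=30-60: 44 + 52 + 44 = 140.
P(Route=R3 | Delay=30-60) = 44/140 = 0.3143.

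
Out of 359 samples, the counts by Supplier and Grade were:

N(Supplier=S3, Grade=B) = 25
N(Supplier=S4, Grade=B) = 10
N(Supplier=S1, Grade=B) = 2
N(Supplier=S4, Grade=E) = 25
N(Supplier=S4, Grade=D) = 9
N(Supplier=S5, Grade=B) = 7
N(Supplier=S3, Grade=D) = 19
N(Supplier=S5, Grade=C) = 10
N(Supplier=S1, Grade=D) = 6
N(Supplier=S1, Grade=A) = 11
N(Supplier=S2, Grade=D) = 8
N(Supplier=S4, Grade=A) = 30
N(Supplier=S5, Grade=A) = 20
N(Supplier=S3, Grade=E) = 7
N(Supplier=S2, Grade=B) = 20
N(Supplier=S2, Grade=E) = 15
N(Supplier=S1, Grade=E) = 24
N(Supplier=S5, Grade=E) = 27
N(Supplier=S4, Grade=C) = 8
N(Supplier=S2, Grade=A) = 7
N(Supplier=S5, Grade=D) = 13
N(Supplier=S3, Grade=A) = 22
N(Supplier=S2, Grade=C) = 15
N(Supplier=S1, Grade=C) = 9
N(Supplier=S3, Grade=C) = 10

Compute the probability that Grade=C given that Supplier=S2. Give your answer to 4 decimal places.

Total with Supplier=S2: 7 + 20 + 15 + 8 + 15 = 65.
P(Grade=C | Supplier=S2) = 15/65 = 0.2308.

0.2308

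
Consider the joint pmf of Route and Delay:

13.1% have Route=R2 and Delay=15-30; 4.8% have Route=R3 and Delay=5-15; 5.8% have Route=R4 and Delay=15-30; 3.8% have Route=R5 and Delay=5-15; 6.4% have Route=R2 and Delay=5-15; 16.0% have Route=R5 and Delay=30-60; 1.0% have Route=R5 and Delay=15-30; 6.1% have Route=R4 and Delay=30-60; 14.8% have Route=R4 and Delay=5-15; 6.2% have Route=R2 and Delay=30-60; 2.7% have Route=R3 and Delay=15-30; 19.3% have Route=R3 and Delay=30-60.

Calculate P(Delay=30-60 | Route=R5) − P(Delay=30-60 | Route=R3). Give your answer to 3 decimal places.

0.049

P(Route=R5) = 0.038 + 0.010 + 0.160 = 0.208; P(Delay=30-60 | Route=R5) = 0.160/0.208 = 0.7692.
P(Route=R3) = 0.048 + 0.027 + 0.193 = 0.268; P(Delay=30-60 | Route=R3) = 0.193/0.268 = 0.7201.
Difference = 0.049.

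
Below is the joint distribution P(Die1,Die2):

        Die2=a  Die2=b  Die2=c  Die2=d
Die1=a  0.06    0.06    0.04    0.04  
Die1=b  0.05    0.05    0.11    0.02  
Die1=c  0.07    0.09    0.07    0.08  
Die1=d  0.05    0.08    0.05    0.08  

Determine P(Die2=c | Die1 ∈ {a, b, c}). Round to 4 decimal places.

P(Die1=a) = 0.06 + 0.06 + 0.04 + 0.04 = 0.20.
P(Die1=b) = 0.05 + 0.05 + 0.11 + 0.02 = 0.23.
P(Die1=c) = 0.07 + 0.09 + 0.07 + 0.08 = 0.31.
P(Die1 ∈ {a, b, c}) = 0.20 + 0.23 + 0.31 = 0.74; P(Die2=c, Die1 ∈ {a, b, c}) = 0.04 + 0.11 + 0.07 = 0.22.
P(Die2=c | Die1 ∈ {a, b, c}) = 0.22/0.74 = 0.2973.

0.2973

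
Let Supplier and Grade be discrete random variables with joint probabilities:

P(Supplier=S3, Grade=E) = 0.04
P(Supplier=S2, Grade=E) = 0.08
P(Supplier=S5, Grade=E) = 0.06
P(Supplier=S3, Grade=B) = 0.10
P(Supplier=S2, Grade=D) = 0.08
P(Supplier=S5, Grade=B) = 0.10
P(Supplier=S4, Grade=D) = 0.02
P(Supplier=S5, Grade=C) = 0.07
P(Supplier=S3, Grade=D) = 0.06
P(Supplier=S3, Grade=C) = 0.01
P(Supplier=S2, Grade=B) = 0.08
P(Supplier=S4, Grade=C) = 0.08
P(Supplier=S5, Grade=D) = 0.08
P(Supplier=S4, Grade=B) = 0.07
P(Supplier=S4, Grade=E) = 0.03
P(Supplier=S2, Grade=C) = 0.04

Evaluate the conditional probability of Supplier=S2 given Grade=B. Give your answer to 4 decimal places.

0.2286

P(Grade=B) = 0.08 + 0.10 + 0.07 + 0.10 = 0.35.
P(Supplier=S2 | Grade=B) = 0.08/0.35 = 0.2286.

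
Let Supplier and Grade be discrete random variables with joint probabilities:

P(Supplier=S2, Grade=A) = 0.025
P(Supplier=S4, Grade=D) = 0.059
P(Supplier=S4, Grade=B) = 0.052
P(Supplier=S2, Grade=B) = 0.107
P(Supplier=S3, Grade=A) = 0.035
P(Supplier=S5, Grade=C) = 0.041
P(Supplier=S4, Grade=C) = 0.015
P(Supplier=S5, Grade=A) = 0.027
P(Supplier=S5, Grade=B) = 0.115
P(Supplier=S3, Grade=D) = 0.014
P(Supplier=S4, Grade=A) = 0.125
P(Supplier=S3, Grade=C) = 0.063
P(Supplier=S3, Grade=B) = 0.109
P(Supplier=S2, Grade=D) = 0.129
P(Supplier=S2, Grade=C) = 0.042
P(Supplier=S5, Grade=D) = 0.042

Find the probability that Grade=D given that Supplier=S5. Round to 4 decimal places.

P(Supplier=S5) = 0.027 + 0.115 + 0.041 + 0.042 = 0.225.
P(Grade=D | Supplier=S5) = 0.042/0.225 = 0.1867.

0.1867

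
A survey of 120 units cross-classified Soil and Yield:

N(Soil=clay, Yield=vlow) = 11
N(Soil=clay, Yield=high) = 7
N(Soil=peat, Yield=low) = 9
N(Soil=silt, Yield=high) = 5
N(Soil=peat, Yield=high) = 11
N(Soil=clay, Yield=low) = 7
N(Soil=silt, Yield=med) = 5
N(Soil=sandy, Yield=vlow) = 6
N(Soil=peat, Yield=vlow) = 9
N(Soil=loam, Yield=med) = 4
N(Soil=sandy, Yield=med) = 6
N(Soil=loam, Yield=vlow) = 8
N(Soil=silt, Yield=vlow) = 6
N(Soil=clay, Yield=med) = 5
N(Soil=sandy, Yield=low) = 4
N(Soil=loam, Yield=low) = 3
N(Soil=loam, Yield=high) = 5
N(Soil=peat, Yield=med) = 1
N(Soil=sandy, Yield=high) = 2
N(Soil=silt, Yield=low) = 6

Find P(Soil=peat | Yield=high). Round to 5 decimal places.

0.36667

Total with Yield=high: 2 + 5 + 7 + 5 + 11 = 30.
P(Soil=peat | Yield=high) = 11/30 = 0.36667.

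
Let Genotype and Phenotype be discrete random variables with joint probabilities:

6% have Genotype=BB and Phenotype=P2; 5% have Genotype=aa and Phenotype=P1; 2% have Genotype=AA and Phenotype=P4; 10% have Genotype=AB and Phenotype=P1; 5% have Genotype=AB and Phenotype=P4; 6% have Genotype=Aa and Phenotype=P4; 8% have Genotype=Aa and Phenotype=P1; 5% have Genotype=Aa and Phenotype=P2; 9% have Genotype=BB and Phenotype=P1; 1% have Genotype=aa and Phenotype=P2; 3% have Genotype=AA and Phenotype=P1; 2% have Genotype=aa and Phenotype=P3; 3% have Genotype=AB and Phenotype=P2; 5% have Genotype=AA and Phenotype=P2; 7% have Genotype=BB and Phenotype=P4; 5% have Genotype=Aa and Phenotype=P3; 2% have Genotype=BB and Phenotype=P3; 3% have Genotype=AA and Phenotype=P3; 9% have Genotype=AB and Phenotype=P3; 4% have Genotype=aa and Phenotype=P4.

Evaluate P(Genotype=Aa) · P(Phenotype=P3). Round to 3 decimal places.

P(Genotype=Aa) = 0.08 + 0.05 + 0.05 + 0.06 = 0.24.
P(Phenotype=P3) = 0.03 + 0.05 + 0.02 + 0.09 + 0.02 = 0.21.
Product: 0.24 × 0.21 = 0.050.

0.050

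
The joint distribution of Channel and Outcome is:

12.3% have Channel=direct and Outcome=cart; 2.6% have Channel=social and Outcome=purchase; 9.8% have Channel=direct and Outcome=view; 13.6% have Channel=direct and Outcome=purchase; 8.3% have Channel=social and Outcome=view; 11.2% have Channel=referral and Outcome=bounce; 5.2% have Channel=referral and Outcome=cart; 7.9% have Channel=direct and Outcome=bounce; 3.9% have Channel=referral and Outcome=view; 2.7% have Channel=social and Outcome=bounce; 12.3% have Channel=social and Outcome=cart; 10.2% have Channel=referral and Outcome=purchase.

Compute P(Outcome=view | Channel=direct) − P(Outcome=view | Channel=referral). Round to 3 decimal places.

P(Channel=direct) = 0.079 + 0.098 + 0.123 + 0.136 = 0.436; P(Outcome=view | Channel=direct) = 0.098/0.436 = 0.2248.
P(Channel=referral) = 0.112 + 0.039 + 0.052 + 0.102 = 0.305; P(Outcome=view | Channel=referral) = 0.039/0.305 = 0.1279.
Difference = 0.097.

0.097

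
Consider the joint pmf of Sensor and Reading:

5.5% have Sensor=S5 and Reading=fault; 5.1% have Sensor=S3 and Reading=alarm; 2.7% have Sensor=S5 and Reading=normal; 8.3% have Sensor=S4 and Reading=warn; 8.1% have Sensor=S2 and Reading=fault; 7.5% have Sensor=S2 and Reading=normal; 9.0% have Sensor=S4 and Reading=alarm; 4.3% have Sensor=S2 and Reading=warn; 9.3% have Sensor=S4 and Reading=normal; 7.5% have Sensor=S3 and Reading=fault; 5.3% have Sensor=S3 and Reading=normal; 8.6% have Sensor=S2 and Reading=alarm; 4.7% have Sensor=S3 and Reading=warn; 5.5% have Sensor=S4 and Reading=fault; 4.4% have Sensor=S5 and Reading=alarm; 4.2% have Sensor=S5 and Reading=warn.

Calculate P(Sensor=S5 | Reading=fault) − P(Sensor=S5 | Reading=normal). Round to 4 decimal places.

0.0979

P(Reading=fault) = 0.081 + 0.075 + 0.055 + 0.055 = 0.266; P(Sensor=S5 | Reading=fault) = 0.055/0.266 = 0.20677.
P(Reading=normal) = 0.075 + 0.053 + 0.093 + 0.027 = 0.248; P(Sensor=S5 | Reading=normal) = 0.027/0.248 = 0.10887.
Difference = 0.0979.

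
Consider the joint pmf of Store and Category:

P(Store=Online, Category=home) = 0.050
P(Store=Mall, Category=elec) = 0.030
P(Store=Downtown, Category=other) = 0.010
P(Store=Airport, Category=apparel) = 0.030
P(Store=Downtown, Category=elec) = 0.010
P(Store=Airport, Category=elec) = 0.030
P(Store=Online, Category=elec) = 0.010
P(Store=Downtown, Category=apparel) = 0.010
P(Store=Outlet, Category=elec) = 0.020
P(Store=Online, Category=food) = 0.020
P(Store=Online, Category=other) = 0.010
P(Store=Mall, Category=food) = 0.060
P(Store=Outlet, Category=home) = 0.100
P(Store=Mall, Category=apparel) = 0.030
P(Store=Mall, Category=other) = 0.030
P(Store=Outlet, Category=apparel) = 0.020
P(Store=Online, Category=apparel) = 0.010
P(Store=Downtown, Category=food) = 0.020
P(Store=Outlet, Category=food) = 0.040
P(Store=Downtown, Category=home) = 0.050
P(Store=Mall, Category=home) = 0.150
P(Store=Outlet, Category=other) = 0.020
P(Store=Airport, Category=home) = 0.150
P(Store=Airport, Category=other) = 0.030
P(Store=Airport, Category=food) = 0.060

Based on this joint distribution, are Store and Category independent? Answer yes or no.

yes

Every cell satisfies P(Store,Category) = P(Store)·P(Category). For instance P(Store=Outlet) = 0.200, P(Category=elec) = 0.100, and 0.200×0.100 = 0.020 matches the joint entry. So Store and Category are independent.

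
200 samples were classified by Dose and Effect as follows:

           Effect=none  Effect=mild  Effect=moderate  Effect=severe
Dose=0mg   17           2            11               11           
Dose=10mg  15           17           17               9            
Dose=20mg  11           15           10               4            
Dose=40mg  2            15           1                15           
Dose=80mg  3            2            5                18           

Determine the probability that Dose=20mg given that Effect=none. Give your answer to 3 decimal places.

0.229

Total with Effect=none: 17 + 15 + 11 + 2 + 3 = 48.
P(Dose=20mg | Effect=none) = 11/48 = 0.229.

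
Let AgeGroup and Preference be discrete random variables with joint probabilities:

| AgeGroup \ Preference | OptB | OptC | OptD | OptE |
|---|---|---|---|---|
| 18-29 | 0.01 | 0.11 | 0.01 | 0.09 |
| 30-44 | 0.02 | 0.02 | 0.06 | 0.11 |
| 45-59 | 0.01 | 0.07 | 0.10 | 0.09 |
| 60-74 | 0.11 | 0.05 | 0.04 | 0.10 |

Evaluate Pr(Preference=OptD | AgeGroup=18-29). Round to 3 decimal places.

P(AgeGroup=18-29) = 0.01 + 0.11 + 0.01 + 0.09 = 0.22.
P(Preference=OptD | AgeGroup=18-29) = 0.01/0.22 = 0.045.

0.045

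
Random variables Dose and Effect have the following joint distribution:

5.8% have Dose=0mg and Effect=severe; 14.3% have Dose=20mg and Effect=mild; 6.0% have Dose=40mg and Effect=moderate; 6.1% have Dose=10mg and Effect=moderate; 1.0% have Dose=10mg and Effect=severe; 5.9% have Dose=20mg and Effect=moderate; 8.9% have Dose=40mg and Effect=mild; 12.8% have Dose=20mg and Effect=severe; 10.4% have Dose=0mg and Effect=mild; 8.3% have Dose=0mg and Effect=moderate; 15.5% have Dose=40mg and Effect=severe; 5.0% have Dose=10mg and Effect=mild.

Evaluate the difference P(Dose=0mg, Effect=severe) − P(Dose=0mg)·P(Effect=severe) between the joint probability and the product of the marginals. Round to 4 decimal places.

-0.0280

P(Dose=0mg) = 0.104 + 0.083 + 0.058 = 0.245.
P(Effect=severe) = 0.058 + 0.010 + 0.128 + 0.155 = 0.351.
P(Dose=0mg, Effect=severe) − P(Dose=0mg)P(Effect=severe) = 0.058 − 0.245×0.351 = -0.0280.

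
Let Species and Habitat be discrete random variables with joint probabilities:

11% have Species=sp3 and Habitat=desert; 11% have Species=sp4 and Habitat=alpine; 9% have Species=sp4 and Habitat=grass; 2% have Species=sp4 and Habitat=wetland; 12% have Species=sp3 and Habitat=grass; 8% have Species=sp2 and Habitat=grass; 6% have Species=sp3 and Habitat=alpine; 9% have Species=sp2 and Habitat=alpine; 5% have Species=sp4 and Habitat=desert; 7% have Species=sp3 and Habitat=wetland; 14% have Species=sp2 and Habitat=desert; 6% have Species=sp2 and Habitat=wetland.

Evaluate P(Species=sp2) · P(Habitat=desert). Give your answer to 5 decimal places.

P(Species=sp2) = 0.08 + 0.06 + 0.14 + 0.09 = 0.37.
P(Habitat=desert) = 0.14 + 0.11 + 0.05 = 0.30.
Product: 0.37 × 0.30 = 0.11100.

0.11100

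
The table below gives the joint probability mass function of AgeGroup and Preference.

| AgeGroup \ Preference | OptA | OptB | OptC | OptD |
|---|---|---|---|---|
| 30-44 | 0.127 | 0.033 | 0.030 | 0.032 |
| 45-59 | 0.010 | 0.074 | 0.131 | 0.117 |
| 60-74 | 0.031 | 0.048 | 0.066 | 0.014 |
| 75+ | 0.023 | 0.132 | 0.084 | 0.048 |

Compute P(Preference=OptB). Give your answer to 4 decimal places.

P(Preference=OptB) = 0.033 + 0.074 + 0.048 + 0.132 = 0.287.

0.2870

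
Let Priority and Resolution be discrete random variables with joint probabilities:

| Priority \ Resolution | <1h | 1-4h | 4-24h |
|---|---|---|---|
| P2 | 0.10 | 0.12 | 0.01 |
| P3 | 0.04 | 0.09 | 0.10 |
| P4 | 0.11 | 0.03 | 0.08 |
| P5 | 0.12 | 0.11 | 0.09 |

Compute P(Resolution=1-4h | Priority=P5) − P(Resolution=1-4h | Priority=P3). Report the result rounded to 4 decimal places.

P(Priority=P5) = 0.12 + 0.11 + 0.09 = 0.32; P(Resolution=1-4h | Priority=P5) = 0.11/0.32 = 0.34375.
P(Priority=P3) = 0.04 + 0.09 + 0.10 = 0.23; P(Resolution=1-4h | Priority=P3) = 0.09/0.23 = 0.39130.
Difference = -0.0476.

-0.0476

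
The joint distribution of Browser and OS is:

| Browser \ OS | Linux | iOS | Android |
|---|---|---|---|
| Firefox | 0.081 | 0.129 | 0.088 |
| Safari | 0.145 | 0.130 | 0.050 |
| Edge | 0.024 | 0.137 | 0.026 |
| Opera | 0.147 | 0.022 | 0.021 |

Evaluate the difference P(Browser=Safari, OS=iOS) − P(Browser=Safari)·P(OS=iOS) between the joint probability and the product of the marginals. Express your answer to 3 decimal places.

-0.006

P(Browser=Safari) = 0.145 + 0.130 + 0.050 = 0.325.
P(OS=iOS) = 0.129 + 0.130 + 0.137 + 0.022 = 0.418.
P(Browser=Safari, OS=iOS) − P(Browser=Safari)P(OS=iOS) = 0.130 − 0.325×0.418 = -0.006.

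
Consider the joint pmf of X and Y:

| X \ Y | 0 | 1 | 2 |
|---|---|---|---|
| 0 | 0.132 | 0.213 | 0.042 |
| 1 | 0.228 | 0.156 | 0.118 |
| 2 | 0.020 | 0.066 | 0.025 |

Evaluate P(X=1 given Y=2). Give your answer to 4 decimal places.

P(Y=2) = 0.042 + 0.118 + 0.025 = 0.185.
P(X=1 | Y=2) = 0.118/0.185 = 0.6378.

0.6378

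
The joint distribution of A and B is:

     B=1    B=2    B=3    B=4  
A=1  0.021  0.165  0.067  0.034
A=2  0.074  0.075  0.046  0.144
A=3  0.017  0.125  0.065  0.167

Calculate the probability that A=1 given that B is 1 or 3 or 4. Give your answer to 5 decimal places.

P(B=1) = 0.021 + 0.074 + 0.017 = 0.112.
P(B=3) = 0.067 + 0.046 + 0.065 = 0.178.
P(B=4) = 0.034 + 0.144 + 0.167 = 0.345.
P(B ∈ {1, 3, 4}) = 0.112 + 0.178 + 0.345 = 0.635; P(A=1, B ∈ {1, 3, 4}) = 0.021 + 0.067 + 0.034 = 0.122.
P(A=1 | B ∈ {1, 3, 4}) = 0.122/0.635 = 0.19213.

0.19213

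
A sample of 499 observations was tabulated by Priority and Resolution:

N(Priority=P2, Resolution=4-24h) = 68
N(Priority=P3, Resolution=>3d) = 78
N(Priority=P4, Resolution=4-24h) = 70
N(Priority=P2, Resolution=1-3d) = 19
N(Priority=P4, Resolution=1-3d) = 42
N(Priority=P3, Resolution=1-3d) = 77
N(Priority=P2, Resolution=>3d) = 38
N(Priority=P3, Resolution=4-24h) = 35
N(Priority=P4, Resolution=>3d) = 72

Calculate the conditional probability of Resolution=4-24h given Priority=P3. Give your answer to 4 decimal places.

0.1842

Total with Priority=P3: 35 + 77 + 78 = 190.
P(Resolution=4-24h | Priority=P3) = 35/190 = 0.1842.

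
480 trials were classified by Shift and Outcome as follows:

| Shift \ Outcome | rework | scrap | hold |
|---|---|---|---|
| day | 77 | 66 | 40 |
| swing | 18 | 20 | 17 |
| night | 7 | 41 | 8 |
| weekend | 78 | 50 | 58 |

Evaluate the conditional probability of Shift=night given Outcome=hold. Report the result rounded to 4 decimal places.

0.0650

Total with Outcome=hold: 40 + 17 + 8 + 58 = 123.
P(Shift=night | Outcome=hold) = 8/123 = 0.0650.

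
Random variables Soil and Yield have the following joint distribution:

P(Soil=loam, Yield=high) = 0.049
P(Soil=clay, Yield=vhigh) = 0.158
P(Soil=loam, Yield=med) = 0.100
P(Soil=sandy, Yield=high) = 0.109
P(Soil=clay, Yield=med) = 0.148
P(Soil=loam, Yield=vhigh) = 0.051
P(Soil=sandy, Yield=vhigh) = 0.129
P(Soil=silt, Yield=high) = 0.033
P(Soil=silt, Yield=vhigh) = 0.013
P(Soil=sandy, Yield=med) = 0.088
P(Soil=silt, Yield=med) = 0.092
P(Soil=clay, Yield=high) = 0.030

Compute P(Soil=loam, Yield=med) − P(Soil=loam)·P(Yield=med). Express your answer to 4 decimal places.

P(Soil=loam) = 0.100 + 0.049 + 0.051 = 0.200.
P(Yield=med) = 0.088 + 0.100 + 0.148 + 0.092 = 0.428.
P(Soil=loam, Yield=med) − P(Soil=loam)P(Yield=med) = 0.100 − 0.200×0.428 = 0.0144.

0.0144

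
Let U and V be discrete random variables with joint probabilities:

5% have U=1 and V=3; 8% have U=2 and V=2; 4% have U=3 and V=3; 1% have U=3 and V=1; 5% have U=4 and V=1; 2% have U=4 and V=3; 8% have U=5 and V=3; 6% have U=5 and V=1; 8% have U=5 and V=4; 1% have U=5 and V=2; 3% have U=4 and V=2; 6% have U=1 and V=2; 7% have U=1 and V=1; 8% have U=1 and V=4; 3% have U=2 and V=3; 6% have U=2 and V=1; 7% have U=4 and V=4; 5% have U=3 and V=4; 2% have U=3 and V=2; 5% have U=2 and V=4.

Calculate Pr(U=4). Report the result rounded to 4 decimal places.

0.1700

P(U=4) = 0.05 + 0.03 + 0.02 + 0.07 = 0.17.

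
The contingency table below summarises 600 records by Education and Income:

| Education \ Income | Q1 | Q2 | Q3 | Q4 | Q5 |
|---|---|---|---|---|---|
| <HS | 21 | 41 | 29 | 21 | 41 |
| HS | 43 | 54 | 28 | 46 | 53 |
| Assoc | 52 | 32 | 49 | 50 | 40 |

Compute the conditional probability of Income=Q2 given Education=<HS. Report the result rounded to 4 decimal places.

0.2680

Total with Education=<HS: 21 + 41 + 29 + 21 + 41 = 153.
P(Income=Q2 | Education=<HS) = 41/153 = 0.2680.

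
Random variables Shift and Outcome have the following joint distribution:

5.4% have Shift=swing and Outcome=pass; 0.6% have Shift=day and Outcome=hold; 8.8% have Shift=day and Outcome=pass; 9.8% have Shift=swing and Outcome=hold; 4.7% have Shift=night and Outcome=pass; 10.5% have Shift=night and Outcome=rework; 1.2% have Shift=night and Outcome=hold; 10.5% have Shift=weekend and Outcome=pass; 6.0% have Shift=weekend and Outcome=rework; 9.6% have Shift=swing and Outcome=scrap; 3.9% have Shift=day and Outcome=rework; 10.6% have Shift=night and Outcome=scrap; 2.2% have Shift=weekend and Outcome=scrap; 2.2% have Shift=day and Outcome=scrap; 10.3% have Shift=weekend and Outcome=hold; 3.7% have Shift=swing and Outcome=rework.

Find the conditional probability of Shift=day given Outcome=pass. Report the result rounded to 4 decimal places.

P(Outcome=pass) = 0.088 + 0.054 + 0.047 + 0.105 = 0.294.
P(Shift=day | Outcome=pass) = 0.088/0.294 = 0.2993.

0.2993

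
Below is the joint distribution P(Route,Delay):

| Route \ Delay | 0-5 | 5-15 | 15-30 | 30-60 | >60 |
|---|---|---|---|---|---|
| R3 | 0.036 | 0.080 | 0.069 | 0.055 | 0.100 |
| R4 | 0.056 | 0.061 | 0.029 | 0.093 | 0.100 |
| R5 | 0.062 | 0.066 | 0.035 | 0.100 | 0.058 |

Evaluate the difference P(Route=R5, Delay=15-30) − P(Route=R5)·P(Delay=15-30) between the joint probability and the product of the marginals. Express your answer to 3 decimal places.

-0.008

P(Route=R5) = 0.062 + 0.066 + 0.035 + 0.100 + 0.058 = 0.321.
P(Delay=15-30) = 0.069 + 0.029 + 0.035 = 0.133.
P(Route=R5, Delay=15-30) − P(Route=R5)P(Delay=15-30) = 0.035 − 0.321×0.133 = -0.008.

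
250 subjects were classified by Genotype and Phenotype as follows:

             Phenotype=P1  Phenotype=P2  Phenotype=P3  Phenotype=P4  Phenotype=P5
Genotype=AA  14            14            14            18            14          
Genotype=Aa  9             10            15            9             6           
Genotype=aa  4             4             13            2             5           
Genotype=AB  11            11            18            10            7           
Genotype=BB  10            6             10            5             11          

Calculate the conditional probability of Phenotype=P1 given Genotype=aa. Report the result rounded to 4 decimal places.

0.1429

Total with Genotype=aa: 4 + 4 + 13 + 2 + 5 = 28.
P(Phenotype=P1 | Genotype=aa) = 4/28 = 0.1429.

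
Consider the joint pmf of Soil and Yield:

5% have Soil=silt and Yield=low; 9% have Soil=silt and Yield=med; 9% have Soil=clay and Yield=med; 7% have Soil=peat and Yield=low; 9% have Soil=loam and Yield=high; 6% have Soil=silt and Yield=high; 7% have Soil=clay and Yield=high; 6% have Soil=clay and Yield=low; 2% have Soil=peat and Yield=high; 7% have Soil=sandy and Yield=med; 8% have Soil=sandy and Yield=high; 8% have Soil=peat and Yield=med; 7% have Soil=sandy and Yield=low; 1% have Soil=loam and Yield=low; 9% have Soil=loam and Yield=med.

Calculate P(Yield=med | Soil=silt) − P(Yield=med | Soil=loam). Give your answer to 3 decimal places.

P(Soil=silt) = 0.05 + 0.09 + 0.06 = 0.20; P(Yield=med | Soil=silt) = 0.09/0.20 = 0.4500.
P(Soil=loam) = 0.01 + 0.09 + 0.09 = 0.19; P(Yield=med | Soil=loam) = 0.09/0.19 = 0.4737.
Difference = -0.024.

-0.024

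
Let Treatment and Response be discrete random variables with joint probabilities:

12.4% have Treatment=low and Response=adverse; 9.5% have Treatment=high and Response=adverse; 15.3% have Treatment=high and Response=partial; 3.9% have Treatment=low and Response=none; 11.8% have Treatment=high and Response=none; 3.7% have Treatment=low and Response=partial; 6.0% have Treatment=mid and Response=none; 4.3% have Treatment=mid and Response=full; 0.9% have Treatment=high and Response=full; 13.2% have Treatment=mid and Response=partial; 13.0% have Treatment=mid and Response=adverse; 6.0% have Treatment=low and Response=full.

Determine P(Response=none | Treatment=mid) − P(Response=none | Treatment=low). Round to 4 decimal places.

P(Treatment=mid) = 0.060 + 0.132 + 0.043 + 0.130 = 0.365; P(Response=none | Treatment=mid) = 0.060/0.365 = 0.16438.
P(Treatment=low) = 0.039 + 0.037 + 0.060 + 0.124 = 0.260; P(Response=none | Treatment=low) = 0.039/0.260 = 0.15000.
Difference = 0.0144.

0.0144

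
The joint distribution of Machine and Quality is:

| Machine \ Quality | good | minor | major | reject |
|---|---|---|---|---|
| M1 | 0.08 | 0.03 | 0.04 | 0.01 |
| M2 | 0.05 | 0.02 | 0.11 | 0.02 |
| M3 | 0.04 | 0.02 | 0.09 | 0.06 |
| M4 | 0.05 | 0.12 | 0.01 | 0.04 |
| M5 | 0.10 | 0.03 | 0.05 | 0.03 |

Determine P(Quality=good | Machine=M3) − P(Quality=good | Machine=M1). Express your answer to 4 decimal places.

-0.3095

P(Machine=M3) = 0.04 + 0.02 + 0.09 + 0.06 = 0.21; P(Quality=good | Machine=M3) = 0.04/0.21 = 0.19048.
P(Machine=M1) = 0.08 + 0.03 + 0.04 + 0.01 = 0.16; P(Quality=good | Machine=M1) = 0.08/0.16 = 0.50000.
Difference = -0.3095.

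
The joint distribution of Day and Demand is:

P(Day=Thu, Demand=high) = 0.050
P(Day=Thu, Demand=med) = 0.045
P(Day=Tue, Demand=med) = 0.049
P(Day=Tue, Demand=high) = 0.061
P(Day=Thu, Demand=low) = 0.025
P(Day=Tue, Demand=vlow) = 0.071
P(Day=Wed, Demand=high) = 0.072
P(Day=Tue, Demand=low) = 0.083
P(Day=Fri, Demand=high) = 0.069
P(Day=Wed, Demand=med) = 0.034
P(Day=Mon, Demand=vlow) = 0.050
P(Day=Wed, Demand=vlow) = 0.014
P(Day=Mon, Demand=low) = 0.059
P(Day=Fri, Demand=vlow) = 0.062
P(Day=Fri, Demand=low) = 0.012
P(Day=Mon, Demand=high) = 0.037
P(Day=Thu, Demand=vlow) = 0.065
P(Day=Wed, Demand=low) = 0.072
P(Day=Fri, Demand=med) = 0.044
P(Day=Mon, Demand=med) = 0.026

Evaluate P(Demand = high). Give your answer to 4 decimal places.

0.2890

P(Demand=high) = 0.037 + 0.061 + 0.072 + 0.050 + 0.069 = 0.289.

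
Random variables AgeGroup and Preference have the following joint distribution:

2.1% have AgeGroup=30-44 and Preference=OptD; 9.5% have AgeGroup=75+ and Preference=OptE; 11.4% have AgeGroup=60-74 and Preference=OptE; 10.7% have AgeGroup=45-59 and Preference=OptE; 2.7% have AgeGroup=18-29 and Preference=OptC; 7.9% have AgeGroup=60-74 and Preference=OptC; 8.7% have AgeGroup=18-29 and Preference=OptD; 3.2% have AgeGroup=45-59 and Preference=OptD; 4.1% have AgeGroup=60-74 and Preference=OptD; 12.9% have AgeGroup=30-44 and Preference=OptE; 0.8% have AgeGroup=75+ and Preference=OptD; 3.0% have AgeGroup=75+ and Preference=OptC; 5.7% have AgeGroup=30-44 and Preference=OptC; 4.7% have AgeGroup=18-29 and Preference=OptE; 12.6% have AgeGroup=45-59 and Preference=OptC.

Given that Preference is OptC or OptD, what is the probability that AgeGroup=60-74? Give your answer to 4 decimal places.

P(Preference=OptC) = 0.027 + 0.057 + 0.126 + 0.079 + 0.030 = 0.319.
P(Preference=OptD) = 0.087 + 0.021 + 0.032 + 0.041 + 0.008 = 0.189.
P(Preference ∈ {OptC, OptD}) = 0.319 + 0.189 = 0.508; P(AgeGroup=60-74, Preference ∈ {OptC, OptD}) = 0.079 + 0.041 = 0.120.
P(AgeGroup=60-74 | Preference ∈ {OptC, OptD}) = 0.120/0.508 = 0.2362.

0.2362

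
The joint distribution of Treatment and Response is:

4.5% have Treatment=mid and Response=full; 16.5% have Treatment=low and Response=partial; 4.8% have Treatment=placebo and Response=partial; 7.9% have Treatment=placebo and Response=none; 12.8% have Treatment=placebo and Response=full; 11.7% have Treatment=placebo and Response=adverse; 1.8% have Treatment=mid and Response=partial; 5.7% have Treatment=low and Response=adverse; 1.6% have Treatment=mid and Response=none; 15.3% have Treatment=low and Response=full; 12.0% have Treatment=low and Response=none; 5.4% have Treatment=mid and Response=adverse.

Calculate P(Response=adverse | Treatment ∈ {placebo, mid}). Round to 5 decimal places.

P(Treatment=placebo) = 0.079 + 0.048 + 0.128 + 0.117 = 0.372.
P(Treatment=mid) = 0.016 + 0.018 + 0.045 + 0.054 = 0.133.
P(Treatment ∈ {placebo, mid}) = 0.372 + 0.133 = 0.505; P(Response=adverse, Treatment ∈ {placebo, mid}) = 0.117 + 0.054 = 0.171.
P(Response=adverse | Treatment ∈ {placebo, mid}) = 0.171/0.505 = 0.33861.

0.33861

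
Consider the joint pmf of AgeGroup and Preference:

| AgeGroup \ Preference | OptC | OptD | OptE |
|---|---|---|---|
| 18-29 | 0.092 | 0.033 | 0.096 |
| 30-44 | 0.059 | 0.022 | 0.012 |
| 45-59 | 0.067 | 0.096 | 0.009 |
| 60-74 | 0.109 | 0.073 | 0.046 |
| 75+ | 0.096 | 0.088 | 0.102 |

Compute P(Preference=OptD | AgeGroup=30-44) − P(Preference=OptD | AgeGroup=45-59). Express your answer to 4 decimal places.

P(AgeGroup=30-44) = 0.059 + 0.022 + 0.012 = 0.093; P(Preference=OptD | AgeGroup=30-44) = 0.022/0.093 = 0.23656.
P(AgeGroup=45-59) = 0.067 + 0.096 + 0.009 = 0.172; P(Preference=OptD | AgeGroup=45-59) = 0.096/0.172 = 0.55814.
Difference = -0.3216.

-0.3216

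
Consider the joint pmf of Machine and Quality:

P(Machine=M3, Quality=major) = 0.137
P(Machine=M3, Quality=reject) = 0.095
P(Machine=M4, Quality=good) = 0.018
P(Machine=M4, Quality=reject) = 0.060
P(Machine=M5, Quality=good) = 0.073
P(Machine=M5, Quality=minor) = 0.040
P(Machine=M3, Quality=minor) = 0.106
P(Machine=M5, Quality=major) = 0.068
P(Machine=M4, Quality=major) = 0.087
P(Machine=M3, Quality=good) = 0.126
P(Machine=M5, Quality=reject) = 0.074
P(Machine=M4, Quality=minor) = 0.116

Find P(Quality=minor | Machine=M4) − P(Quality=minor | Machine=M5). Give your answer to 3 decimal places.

0.256

P(Machine=M4) = 0.018 + 0.116 + 0.087 + 0.060 = 0.281; P(Quality=minor | Machine=M4) = 0.116/0.281 = 0.4128.
P(Machine=M5) = 0.073 + 0.040 + 0.068 + 0.074 = 0.255; P(Quality=minor | Machine=M5) = 0.040/0.255 = 0.1569.
Difference = 0.256.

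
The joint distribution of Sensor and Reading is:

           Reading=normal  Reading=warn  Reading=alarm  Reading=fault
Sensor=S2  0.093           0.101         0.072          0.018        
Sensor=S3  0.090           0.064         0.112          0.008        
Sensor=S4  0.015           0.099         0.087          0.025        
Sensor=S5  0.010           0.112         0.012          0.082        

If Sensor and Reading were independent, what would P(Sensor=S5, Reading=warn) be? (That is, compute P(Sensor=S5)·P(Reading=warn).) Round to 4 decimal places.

0.0812

P(Sensor=S5) = 0.010 + 0.112 + 0.012 + 0.082 = 0.216.
P(Reading=warn) = 0.101 + 0.064 + 0.099 + 0.112 = 0.376.
Product: 0.216 × 0.376 = 0.0812.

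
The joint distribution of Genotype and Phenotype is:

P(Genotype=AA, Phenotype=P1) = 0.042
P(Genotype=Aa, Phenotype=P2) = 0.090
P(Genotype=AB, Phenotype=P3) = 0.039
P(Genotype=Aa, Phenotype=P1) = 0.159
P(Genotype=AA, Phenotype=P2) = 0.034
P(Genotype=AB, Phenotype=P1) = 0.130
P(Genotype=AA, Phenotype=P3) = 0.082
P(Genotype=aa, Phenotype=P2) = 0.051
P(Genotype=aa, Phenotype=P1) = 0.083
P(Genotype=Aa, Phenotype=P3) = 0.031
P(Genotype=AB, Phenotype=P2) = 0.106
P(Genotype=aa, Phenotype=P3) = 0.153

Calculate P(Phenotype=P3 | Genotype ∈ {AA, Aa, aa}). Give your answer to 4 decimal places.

P(Genotype=AA) = 0.042 + 0.034 + 0.082 = 0.158.
P(Genotype=Aa) = 0.159 + 0.090 + 0.031 = 0.280.
P(Genotype=aa) = 0.083 + 0.051 + 0.153 = 0.287.
P(Genotype ∈ {AA, Aa, aa}) = 0.158 + 0.280 + 0.287 = 0.725; P(Phenotype=P3, Genotype ∈ {AA, Aa, aa}) = 0.082 + 0.031 + 0.153 = 0.266.
P(Phenotype=P3 | Genotype ∈ {AA, Aa, aa}) = 0.266/0.725 = 0.3669.

0.3669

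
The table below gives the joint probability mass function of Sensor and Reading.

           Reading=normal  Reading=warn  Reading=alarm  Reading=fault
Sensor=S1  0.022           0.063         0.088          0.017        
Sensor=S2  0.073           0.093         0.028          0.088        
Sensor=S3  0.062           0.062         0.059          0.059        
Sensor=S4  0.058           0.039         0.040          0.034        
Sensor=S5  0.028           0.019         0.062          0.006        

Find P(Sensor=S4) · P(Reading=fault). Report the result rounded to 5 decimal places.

P(Sensor=S4) = 0.058 + 0.039 + 0.040 + 0.034 = 0.171.
P(Reading=fault) = 0.017 + 0.088 + 0.059 + 0.034 + 0.006 = 0.204.
Product: 0.171 × 0.204 = 0.03488.

0.03488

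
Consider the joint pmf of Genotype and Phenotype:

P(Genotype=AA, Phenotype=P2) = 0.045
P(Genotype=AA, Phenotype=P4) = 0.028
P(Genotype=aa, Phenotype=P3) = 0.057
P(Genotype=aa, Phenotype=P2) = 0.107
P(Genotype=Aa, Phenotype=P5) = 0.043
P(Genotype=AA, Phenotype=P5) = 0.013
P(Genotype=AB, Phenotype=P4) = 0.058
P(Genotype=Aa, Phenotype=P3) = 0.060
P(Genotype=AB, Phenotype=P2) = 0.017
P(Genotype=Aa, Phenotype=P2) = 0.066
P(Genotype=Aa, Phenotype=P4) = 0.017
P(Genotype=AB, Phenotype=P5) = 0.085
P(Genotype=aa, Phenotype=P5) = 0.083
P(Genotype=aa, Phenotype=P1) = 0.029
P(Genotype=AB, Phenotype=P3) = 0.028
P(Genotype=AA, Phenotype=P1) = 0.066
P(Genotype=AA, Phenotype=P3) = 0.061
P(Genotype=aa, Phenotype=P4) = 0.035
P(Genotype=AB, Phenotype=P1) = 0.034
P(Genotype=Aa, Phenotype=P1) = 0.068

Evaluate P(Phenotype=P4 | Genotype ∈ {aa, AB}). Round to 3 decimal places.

0.174

P(Genotype=aa) = 0.029 + 0.107 + 0.057 + 0.035 + 0.083 = 0.311.
P(Genotype=AB) = 0.034 + 0.017 + 0.028 + 0.058 + 0.085 = 0.222.
P(Genotype ∈ {aa, AB}) = 0.311 + 0.222 = 0.533; P(Phenotype=P4, Genotype ∈ {aa, AB}) = 0.035 + 0.058 = 0.093.
P(Phenotype=P4 | Genotype ∈ {aa, AB}) = 0.093/0.533 = 0.174.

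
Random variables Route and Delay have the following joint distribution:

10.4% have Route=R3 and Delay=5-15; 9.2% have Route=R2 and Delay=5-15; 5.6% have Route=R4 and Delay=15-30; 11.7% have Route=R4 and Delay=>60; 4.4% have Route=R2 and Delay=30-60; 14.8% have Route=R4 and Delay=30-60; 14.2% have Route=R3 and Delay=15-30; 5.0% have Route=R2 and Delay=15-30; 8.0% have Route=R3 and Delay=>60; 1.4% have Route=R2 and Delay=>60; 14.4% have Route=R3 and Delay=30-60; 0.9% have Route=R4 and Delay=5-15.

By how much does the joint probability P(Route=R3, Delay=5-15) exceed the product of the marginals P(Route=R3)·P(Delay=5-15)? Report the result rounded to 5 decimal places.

P(Route=R3) = 0.104 + 0.142 + 0.144 + 0.080 = 0.470.
P(Delay=5-15) = 0.092 + 0.104 + 0.009 = 0.205.
P(Route=R3, Delay=5-15) − P(Route=R3)P(Delay=5-15) = 0.104 − 0.470×0.205 = 0.00765.

0.00765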